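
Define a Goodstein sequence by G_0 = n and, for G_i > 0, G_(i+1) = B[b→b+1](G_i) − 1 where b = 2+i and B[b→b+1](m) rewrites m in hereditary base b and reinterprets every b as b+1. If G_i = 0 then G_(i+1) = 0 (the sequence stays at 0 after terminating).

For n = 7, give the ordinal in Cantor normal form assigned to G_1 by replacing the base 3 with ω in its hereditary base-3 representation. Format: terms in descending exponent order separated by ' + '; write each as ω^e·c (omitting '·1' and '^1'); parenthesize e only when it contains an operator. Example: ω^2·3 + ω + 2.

G_0=7  [base 2] 2^2 + 2 + 1  →[2↦3]→  3^3 + 3 + 1 = 31  −1 ⇒ G_1=30
G_1=30  [base 3] 3^3 + 3  →[3↦4]→  4^4 + 4 = 260  −1 ⇒ G_2=259

ω^ω + ω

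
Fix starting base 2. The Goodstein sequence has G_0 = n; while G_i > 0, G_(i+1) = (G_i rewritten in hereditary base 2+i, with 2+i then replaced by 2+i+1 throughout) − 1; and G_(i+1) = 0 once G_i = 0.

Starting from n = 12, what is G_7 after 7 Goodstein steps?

3486784574

step 0: 12 = 2^(2 + 1) + 2^2; sub 3 for 2: 3^(3 + 1) + 3^3; = 108; G_1 = 108−1 = 107
step 1: 107 = 3^(3 + 1) + 2·3^2 + 2·3 + 2; sub 4 for 3: 4^(4 + 1) + 2·4^2 + 2·4 + 2; = 1066; G_2 = 1066−1 = 1065
step 2: 1065 = 4^(4 + 1) + 2·4^2 + 2·4 + 1; sub 5 for 4: 5^(5 + 1) + 2·5^2 + 2·5 + 1; = 15686; G_3 = 15686−1 = 15685
step 3: 15685 = 5^(5 + 1) + 2·5^2 + 2·5; sub 6 for 5: 6^(6 + 1) + 2·6^2 + 2·6; = 280020; G_4 = 280020−1 = 280019
step 4: 280019 = 6^(6 + 1) + 2·6^2 + 6 + 5; sub 7 for 6: 7^(7 + 1) + 2·7^2 + 7 + 5; = 5764911; G_5 = 5764911−1 = 5764910
step 5: 5764910 = 7^(7 + 1) + 2·7^2 + 7 + 4; sub 8 for 7: 8^(8 + 1) + 2·8^2 + 8 + 4; = 134217868; G_6 = 134217868−1 = 134217867
step 6: 134217867 = 8^(8 + 1) + 2·8^2 + 8 + 3; sub 9 for 8: 9^(9 + 1) + 2·9^2 + 9 + 3; = 3486784575; G_7 = 3486784575−1 = 3486784574
step 7: 3486784574 = 9^(9 + 1) + 2·9^2 + 9 + 2; sub 10 for 9: 10^(10 + 1) + 2·10^2 + 10 + 2; = 100000000212; G_8 = 100000000212−1 = 100000000211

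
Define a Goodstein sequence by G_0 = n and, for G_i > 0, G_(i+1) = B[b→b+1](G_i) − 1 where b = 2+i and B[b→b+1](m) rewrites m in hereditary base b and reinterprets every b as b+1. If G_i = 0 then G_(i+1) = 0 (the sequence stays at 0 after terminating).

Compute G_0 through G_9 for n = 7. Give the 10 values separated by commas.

base 2: 7 = 2^2 + 2 + 1; at 3: 3^3 + 3 + 1 = 31; next = 30
base 3: 30 = 3^3 + 3; at 4: 4^4 + 4 = 260; next = 259
base 4: 259 = 4^4 + 3; at 5: 5^5 + 3 = 3128; next = 3127
base 5: 3127 = 5^5 + 2; at 6: 6^6 + 2 = 46658; next = 46657
base 6: 46657 = 6^6 + 1; at 7: 7^7 + 1 = 823544; next = 823543
base 7: 823543 = 7^7; at 8: 8^8 = 16777216; next = 16777215
base 8: 16777215 = 7·8^7 + 7·8^6 + 7·8^5 + 7·8^4 + 7·8^3 + 7·8^2 + 7·8 + 7; at 9: 7·9^7 + 7·9^6 + 7·9^5 + 7·9^4 + 7·9^3 + 7·9^2 + 7·9 + 7 = 37665880; next = 37665879
base 9: 37665879 = 7·9^7 + 7·9^6 + 7·9^5 + 7·9^4 + 7·9^3 + 7·9^2 + 7·9 + 6; at 10: 7·10^7 + 7·10^6 + 7·10^5 + 7·10^4 + 7·10^3 + 7·10^2 + 7·10 + 6 = 77777776; next = 77777775
base 10: 77777775 = 7·10^7 + 7·10^6 + 7·10^5 + 7·10^4 + 7·10^3 + 7·10^2 + 7·10 + 5; at 11: 7·11^7 + 7·11^6 + 7·11^5 + 7·11^4 + 7·11^3 + 7·11^2 + 7·11 + 5 = 150051214; next = 150051213

7, 30, 259, 3127, 46657, 823543, 16777215, 37665879, 77777775, 150051213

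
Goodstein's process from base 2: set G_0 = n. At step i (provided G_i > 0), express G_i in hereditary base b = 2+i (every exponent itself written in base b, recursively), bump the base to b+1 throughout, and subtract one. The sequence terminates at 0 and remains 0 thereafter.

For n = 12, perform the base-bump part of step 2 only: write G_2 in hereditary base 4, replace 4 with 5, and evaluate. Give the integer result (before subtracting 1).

15686

(0) 12|_2 = 2^(2 + 1) + 2^2 ↦ 3^(3 + 1) + 3^3|_3 = 108 ⇒ 107
(1) 107|_3 = 3^(3 + 1) + 2·3^2 + 2·3 + 2 ↦ 4^(4 + 1) + 2·4^2 + 2·4 + 2|_4 = 1066 ⇒ 1065
(2) 1065|_4 = 4^(4 + 1) + 2·4^2 + 2·4 + 1 ↦ 5^(5 + 1) + 2·5^2 + 2·5 + 1|_5 = 15686 ⇒ 15685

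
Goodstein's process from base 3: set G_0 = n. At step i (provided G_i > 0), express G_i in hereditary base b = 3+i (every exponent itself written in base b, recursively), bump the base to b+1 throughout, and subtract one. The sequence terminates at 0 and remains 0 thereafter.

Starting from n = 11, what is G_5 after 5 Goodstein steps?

43

step 0: 11 = 3^2 + 2; sub 4 for 3: 4^2 + 2; = 18; G_1 = 18−1 = 17
step 1: 17 = 4^2 + 1; sub 5 for 4: 5^2 + 1; = 26; G_2 = 26−1 = 25
step 2: 25 = 5^2; sub 6 for 5: 6^2; = 36; G_3 = 36−1 = 35
step 3: 35 = 5·6 + 5; sub 7 for 6: 5·7 + 5; = 40; G_4 = 40−1 = 39
step 4: 39 = 5·7 + 4; sub 8 for 7: 5·8 + 4; = 44; G_5 = 44−1 = 43
step 5: 43 = 5·8 + 3; sub 9 for 8: 5·9 + 3; = 48; G_6 = 48−1 = 47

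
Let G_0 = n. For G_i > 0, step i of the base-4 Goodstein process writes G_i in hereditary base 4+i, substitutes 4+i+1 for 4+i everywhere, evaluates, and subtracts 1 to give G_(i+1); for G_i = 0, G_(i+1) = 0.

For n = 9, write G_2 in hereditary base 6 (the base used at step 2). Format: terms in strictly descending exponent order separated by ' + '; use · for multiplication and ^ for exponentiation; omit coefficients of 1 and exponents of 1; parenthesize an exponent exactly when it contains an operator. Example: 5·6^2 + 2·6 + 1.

6 + 5

[0] 9 ≡ 2·4 + 1 (base 4). Lift 5: 11. −1: 10.
[1] 10 ≡ 2·5 (base 5). Lift 6: 12. −1: 11.
[2] 11 ≡ 6 + 5 (base 6). Lift 7: 12. −1: 11.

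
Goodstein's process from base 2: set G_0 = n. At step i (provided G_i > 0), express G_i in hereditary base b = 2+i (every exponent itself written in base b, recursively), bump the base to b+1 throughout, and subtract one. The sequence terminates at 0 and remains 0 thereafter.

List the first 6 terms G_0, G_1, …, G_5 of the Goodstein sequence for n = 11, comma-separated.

11, 84, 1027, 15627, 279937, 5764801

11 —HB2→ 2^(2 + 1) + 2 + 1 —bump→ 3^(3 + 1) + 3 + 1 = 85 —(−1)→ 84
84 —HB3→ 3^(3 + 1) + 3 —bump→ 4^(4 + 1) + 4 = 1028 —(−1)→ 1027
1027 —HB4→ 4^(4 + 1) + 3 —bump→ 5^(5 + 1) + 3 = 15628 —(−1)→ 15627
15627 —HB5→ 5^(5 + 1) + 2 —bump→ 6^(6 + 1) + 2 = 279938 —(−1)→ 279937
279937 —HB6→ 6^(6 + 1) + 1 —bump→ 7^(7 + 1) + 1 = 5764802 —(−1)→ 5764801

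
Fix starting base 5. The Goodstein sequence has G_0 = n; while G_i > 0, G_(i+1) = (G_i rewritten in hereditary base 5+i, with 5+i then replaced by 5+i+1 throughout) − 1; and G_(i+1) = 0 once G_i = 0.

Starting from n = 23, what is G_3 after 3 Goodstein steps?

(0) 23|_5 = 4·5 + 3 ↦ 4·6 + 3|_6 = 27 ⇒ 26
(1) 26|_6 = 4·6 + 2 ↦ 4·7 + 2|_7 = 30 ⇒ 29
(2) 29|_7 = 4·7 + 1 ↦ 4·8 + 1|_8 = 33 ⇒ 32

32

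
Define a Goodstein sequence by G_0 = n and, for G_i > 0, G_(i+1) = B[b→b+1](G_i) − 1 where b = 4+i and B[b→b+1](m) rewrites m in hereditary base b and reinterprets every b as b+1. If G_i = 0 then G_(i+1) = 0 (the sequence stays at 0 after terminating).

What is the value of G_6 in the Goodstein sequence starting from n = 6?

3

base 4: 6 = 4 + 2; at 5: 5 + 2 = 7; next = 6
base 5: 6 = 5 + 1; at 6: 6 + 1 = 7; next = 6
base 6: 6 = 6; at 7: 7 = 7; next = 6
base 7: 6 = 6; at 8: 6 = 6; next = 5
base 8: 5 = 5; at 9: 5 = 5; next = 4
base 9: 4 = 4; at 10: 4 = 4; next = 3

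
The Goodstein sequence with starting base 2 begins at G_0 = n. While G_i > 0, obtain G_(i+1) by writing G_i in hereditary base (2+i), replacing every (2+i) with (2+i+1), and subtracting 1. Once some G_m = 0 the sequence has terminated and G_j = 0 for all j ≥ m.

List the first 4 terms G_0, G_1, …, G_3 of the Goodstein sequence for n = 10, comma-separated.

base 2: 10 = 2^(2 + 1) + 2; at 3: 3^(3 + 1) + 3 = 84; next = 83
base 3: 83 = 3^(3 + 1) + 2; at 4: 4^(4 + 1) + 2 = 1026; next = 1025
base 4: 1025 = 4^(4 + 1) + 1; at 5: 5^(5 + 1) + 1 = 15626; next = 15625

10, 83, 1025, 15625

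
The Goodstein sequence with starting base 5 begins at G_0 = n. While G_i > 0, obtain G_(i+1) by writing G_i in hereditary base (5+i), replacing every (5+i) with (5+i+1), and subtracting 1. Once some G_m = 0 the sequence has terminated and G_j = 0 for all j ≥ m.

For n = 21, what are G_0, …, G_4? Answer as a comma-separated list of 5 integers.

21, 24, 27, 29, 31

i=0: 21 = 4·5 + 1 (b=5); 5→6: 4·6 + 1 = 25; 25−1 = 24
i=1: 24 = 4·6 (b=6); 6→7: 4·7 = 28; 28−1 = 27
i=2: 27 = 3·7 + 6 (b=7); 7→8: 3·8 + 6 = 30; 30−1 = 29
i=3: 29 = 3·8 + 5 (b=8); 8→9: 3·9 + 5 = 32; 32−1 = 31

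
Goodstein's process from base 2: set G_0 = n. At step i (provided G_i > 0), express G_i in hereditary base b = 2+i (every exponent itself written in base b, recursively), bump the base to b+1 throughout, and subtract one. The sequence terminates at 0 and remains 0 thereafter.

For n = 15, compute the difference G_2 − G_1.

i=0: 15 = 2^(2 + 1) + 2^2 + 2 + 1 (b=2); 2→3: 3^(3 + 1) + 3^3 + 3 + 1 = 112; 112−1 = 111
i=1: 111 = 3^(3 + 1) + 3^3 + 3 (b=3); 3→4: 4^(4 + 1) + 4^4 + 4 = 1284; 1284−1 = 1283

1172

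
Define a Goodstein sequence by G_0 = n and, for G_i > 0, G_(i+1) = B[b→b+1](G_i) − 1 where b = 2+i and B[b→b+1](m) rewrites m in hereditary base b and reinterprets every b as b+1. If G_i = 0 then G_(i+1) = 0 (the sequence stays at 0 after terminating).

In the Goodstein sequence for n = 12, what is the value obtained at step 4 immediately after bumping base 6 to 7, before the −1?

5764911

G_0 = 12. HB_2(12) = 2^(2 + 1) + 2^2. Bump = 108. G_1 = 107.
G_1 = 107. HB_3(107) = 3^(3 + 1) + 2·3^2 + 2·3 + 2. Bump = 1066. G_2 = 1065.
G_2 = 1065. HB_4(1065) = 4^(4 + 1) + 2·4^2 + 2·4 + 1. Bump = 15686. G_3 = 15685.
G_3 = 15685. HB_5(15685) = 5^(5 + 1) + 2·5^2 + 2·5. Bump = 280020. G_4 = 280019.
G_4 = 280019. HB_6(280019) = 6^(6 + 1) + 2·6^2 + 6 + 5. Bump = 5764911. G_5 = 5764910.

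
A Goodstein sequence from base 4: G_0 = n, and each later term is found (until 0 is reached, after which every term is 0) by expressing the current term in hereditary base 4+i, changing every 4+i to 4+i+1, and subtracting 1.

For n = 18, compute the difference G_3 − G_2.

12

18 —HB4→ 4^2 + 2 —bump→ 5^2 + 2 = 27 —(−1)→ 26
26 —HB5→ 5^2 + 1 —bump→ 6^2 + 1 = 37 —(−1)→ 36
36 —HB6→ 6^2 —bump→ 7^2 = 49 —(−1)→ 48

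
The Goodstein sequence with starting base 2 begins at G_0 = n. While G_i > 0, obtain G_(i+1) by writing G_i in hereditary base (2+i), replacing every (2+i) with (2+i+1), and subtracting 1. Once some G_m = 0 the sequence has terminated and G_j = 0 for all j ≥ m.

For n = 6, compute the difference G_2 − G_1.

(0) 6|_2 = 2^2 + 2 ↦ 3^3 + 3|_3 = 30 ⇒ 29
(1) 29|_3 = 3^3 + 2 ↦ 4^4 + 2|_4 = 258 ⇒ 257

228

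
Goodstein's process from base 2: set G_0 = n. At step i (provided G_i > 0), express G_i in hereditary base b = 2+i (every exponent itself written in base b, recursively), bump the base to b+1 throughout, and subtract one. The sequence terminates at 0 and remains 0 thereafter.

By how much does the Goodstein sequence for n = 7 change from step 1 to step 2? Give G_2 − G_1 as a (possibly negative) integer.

base 2: 7 = 2^2 + 2 + 1; at 3: 3^3 + 3 + 1 = 31; next = 30
base 3: 30 = 3^3 + 3; at 4: 4^4 + 4 = 260; next = 259

229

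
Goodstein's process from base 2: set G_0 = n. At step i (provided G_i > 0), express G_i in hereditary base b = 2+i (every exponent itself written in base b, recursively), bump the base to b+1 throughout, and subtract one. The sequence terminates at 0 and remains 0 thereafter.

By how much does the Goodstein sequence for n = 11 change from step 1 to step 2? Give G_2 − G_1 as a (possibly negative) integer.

G_0=11  [base 2] 2^(2 + 1) + 2 + 1  →[2↦3]→  3^(3 + 1) + 3 + 1 = 85  −1 ⇒ G_1=84
G_1=84  [base 3] 3^(3 + 1) + 3  →[3↦4]→  4^(4 + 1) + 4 = 1028  −1 ⇒ G_2=1027

943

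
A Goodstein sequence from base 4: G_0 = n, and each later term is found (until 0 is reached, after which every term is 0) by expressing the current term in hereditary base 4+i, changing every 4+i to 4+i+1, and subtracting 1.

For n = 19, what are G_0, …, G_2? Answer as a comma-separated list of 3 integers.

19, 27, 37

(0) 19|_4 = 4^2 + 3 ↦ 5^2 + 3|_5 = 28 ⇒ 27
(1) 27|_5 = 5^2 + 2 ↦ 6^2 + 2|_6 = 38 ⇒ 37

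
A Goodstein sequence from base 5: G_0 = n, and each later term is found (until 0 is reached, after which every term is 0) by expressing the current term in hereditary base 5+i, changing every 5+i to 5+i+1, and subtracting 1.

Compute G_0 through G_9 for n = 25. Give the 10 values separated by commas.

G_0 = 25. HB_5(25) = 5^2. Bump = 36. G_1 = 35.
G_1 = 35. HB_6(35) = 5·6 + 5. Bump = 40. G_2 = 39.
G_2 = 39. HB_7(39) = 5·7 + 4. Bump = 44. G_3 = 43.
G_3 = 43. HB_8(43) = 5·8 + 3. Bump = 48. G_4 = 47.
G_4 = 47. HB_9(47) = 5·9 + 2. Bump = 52. G_5 = 51.
G_5 = 51. HB_10(51) = 5·10 + 1. Bump = 56. G_6 = 55.
G_6 = 55. HB_11(55) = 5·11. Bump = 60. G_7 = 59.
G_7 = 59. HB_12(59) = 4·12 + 11. Bump = 63. G_8 = 62.
G_8 = 62. HB_13(62) = 4·13 + 10. Bump = 66. G_9 = 65.

25, 35, 39, 43, 47, 51, 55, 59, 62, 65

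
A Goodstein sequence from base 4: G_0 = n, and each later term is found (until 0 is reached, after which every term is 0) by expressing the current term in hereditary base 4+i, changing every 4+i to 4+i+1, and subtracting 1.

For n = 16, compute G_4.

33

G_0=16  [base 4] 4^2  →[4↦5]→  5^2 = 25  −1 ⇒ G_1=24
G_1=24  [base 5] 4·5 + 4  →[5↦6]→  4·6 + 4 = 28  −1 ⇒ G_2=27
G_2=27  [base 6] 4·6 + 3  →[6↦7]→  4·7 + 3 = 31  −1 ⇒ G_3=30
G_3=30  [base 7] 4·7 + 2  →[7↦8]→  4·8 + 2 = 34  −1 ⇒ G_4=33
G_4=33  [base 8] 4·8 + 1  →[8↦9]→  4·9 + 1 = 37  −1 ⇒ G_5=36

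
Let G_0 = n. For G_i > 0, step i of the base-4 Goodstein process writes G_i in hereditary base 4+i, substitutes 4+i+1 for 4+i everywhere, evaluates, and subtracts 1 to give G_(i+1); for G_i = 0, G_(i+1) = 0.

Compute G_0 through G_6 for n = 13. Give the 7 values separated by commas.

i=0: 13 = 3·4 + 1 (b=4); 4→5: 3·5 + 1 = 16; 16−1 = 15
i=1: 15 = 3·5 (b=5); 5→6: 3·6 = 18; 18−1 = 17
i=2: 17 = 2·6 + 5 (b=6); 6→7: 2·7 + 5 = 19; 19−1 = 18
i=3: 18 = 2·7 + 4 (b=7); 7→8: 2·8 + 4 = 20; 20−1 = 19
i=4: 19 = 2·8 + 3 (b=8); 8→9: 2·9 + 3 = 21; 21−1 = 20
i=5: 20 = 2·9 + 2 (b=9); 9→10: 2·10 + 2 = 22; 22−1 = 21

13, 15, 17, 18, 19, 20, 21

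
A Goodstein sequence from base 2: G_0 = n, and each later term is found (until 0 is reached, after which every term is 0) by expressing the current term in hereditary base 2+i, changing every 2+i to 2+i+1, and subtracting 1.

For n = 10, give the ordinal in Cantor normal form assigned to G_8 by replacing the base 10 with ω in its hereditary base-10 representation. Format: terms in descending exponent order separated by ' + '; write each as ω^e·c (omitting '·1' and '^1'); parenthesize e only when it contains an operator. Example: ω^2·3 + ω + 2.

ω^ω·5 + ω^5·5 + ω^4·5 + ω^3·5 + ω^2·5 + ω·5 + 1

10 —HB2→ 2^(2 + 1) + 2 —bump→ 3^(3 + 1) + 3 = 84 —(−1)→ 83
83 —HB3→ 3^(3 + 1) + 2 —bump→ 4^(4 + 1) + 2 = 1026 —(−1)→ 1025
1025 —HB4→ 4^(4 + 1) + 1 —bump→ 5^(5 + 1) + 1 = 15626 —(−1)→ 15625
15625 —HB5→ 5^(5 + 1) —bump→ 6^(6 + 1) = 279936 —(−1)→ 279935
279935 —HB6→ 5·6^6 + 5·6^5 + 5·6^4 + 5·6^3 + 5·6^2 + 5·6 + 5 —bump→ 5·7^7 + 5·7^5 + 5·7^4 + 5·7^3 + 5·7^2 + 5·7 + 5 = 4215755 —(−1)→ 4215754
4215754 —HB7→ 5·7^7 + 5·7^5 + 5·7^4 + 5·7^3 + 5·7^2 + 5·7 + 4 —bump→ 5·8^8 + 5·8^5 + 5·8^4 + 5·8^3 + 5·8^2 + 5·8 + 4 = 84073324 —(−1)→ 84073323
84073323 —HB8→ 5·8^8 + 5·8^5 + 5·8^4 + 5·8^3 + 5·8^2 + 5·8 + 3 —bump→ 5·9^9 + 5·9^5 + 5·9^4 + 5·9^3 + 5·9^2 + 5·9 + 3 = 1937434593 —(−1)→ 1937434592
1937434592 —HB9→ 5·9^9 + 5·9^5 + 5·9^4 + 5·9^3 + 5·9^2 + 5·9 + 2 —bump→ 5·10^10 + 5·10^5 + 5·10^4 + 5·10^3 + 5·10^2 + 5·10 + 2 = 50000555552 —(−1)→ 50000555551
50000555551 —HB10→ 5·10^10 + 5·10^5 + 5·10^4 + 5·10^3 + 5·10^2 + 5·10 + 1 —bump→ 5·11^11 + 5·11^5 + 5·11^4 + 5·11^3 + 5·11^2 + 5·11 + 1 = 1426559238831 —(−1)→ 1426559238830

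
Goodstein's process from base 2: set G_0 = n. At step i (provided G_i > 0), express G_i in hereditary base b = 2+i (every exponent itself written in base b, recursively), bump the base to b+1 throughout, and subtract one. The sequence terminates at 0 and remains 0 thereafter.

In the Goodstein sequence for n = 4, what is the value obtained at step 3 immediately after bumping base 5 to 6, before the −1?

step 0: 4 = 2^2; sub 3 for 2: 3^3; = 27; G_1 = 27−1 = 26
step 1: 26 = 2·3^2 + 2·3 + 2; sub 4 for 3: 2·4^2 + 2·4 + 2; = 42; G_2 = 42−1 = 41
step 2: 41 = 2·4^2 + 2·4 + 1; sub 5 for 4: 2·5^2 + 2·5 + 1; = 61; G_3 = 61−1 = 60

84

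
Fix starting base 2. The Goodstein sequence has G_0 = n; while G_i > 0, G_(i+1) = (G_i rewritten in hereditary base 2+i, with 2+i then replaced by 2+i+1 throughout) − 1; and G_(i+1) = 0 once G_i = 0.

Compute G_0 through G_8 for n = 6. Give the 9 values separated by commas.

base 2: 6 = 2^2 + 2; at 3: 3^3 + 3 = 30; next = 29
base 3: 29 = 3^3 + 2; at 4: 4^4 + 2 = 258; next = 257
base 4: 257 = 4^4 + 1; at 5: 5^5 + 1 = 3126; next = 3125
base 5: 3125 = 5^5; at 6: 6^6 = 46656; next = 46655
base 6: 46655 = 5·6^5 + 5·6^4 + 5·6^3 + 5·6^2 + 5·6 + 5; at 7: 5·7^5 + 5·7^4 + 5·7^3 + 5·7^2 + 5·7 + 5 = 98040; next = 98039
base 7: 98039 = 5·7^5 + 5·7^4 + 5·7^3 + 5·7^2 + 5·7 + 4; at 8: 5·8^5 + 5·8^4 + 5·8^3 + 5·8^2 + 5·8 + 4 = 187244; next = 187243
base 8: 187243 = 5·8^5 + 5·8^4 + 5·8^3 + 5·8^2 + 5·8 + 3; at 9: 5·9^5 + 5·9^4 + 5·9^3 + 5·9^2 + 5·9 + 3 = 332148; next = 332147
base 9: 332147 = 5·9^5 + 5·9^4 + 5·9^3 + 5·9^2 + 5·9 + 2; at 10: 5·10^5 + 5·10^4 + 5·10^3 + 5·10^2 + 5·10 + 2 = 555552; next = 555551

6, 29, 257, 3125, 46655, 98039, 187243, 332147, 555551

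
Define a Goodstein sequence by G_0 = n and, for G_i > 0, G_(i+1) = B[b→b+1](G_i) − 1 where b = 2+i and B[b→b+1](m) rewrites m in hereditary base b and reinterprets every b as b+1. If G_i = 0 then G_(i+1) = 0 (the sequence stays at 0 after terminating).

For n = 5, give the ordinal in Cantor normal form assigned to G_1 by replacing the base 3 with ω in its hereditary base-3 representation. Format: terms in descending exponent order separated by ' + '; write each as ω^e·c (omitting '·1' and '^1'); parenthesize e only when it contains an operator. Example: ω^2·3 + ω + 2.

i=0: 5 = 2^2 + 1 (b=2); 2→3: 3^3 + 1 = 28; 28−1 = 27
i=1: 27 = 3^3 (b=3); 3→4: 4^4 = 256; 256−1 = 255

ω^ω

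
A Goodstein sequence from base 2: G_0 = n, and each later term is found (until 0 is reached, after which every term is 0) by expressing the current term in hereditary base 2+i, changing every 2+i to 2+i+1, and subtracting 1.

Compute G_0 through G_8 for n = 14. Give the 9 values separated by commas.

14, 110, 1281, 18750, 326591, 5862840, 134404971, 3487116548, 100000555551

14 —HB2→ 2^(2 + 1) + 2^2 + 2 —bump→ 3^(3 + 1) + 3^3 + 3 = 111 —(−1)→ 110
110 —HB3→ 3^(3 + 1) + 3^3 + 2 —bump→ 4^(4 + 1) + 4^4 + 2 = 1282 —(−1)→ 1281
1281 —HB4→ 4^(4 + 1) + 4^4 + 1 —bump→ 5^(5 + 1) + 5^5 + 1 = 18751 —(−1)→ 18750
18750 —HB5→ 5^(5 + 1) + 5^5 —bump→ 6^(6 + 1) + 6^6 = 326592 —(−1)→ 326591
326591 —HB6→ 6^(6 + 1) + 5·6^5 + 5·6^4 + 5·6^3 + 5·6^2 + 5·6 + 5 —bump→ 7^(7 + 1) + 5·7^5 + 5·7^4 + 5·7^3 + 5·7^2 + 5·7 + 5 = 5862841 —(−1)→ 5862840
5862840 —HB7→ 7^(7 + 1) + 5·7^5 + 5·7^4 + 5·7^3 + 5·7^2 + 5·7 + 4 —bump→ 8^(8 + 1) + 5·8^5 + 5·8^4 + 5·8^3 + 5·8^2 + 5·8 + 4 = 134404972 —(−1)→ 134404971
134404971 —HB8→ 8^(8 + 1) + 5·8^5 + 5·8^4 + 5·8^3 + 5·8^2 + 5·8 + 3 —bump→ 9^(9 + 1) + 5·9^5 + 5·9^4 + 5·9^3 + 5·9^2 + 5·9 + 3 = 3487116549 —(−1)→ 3487116548
3487116548 —HB9→ 9^(9 + 1) + 5·9^5 + 5·9^4 + 5·9^3 + 5·9^2 + 5·9 + 2 —bump→ 10^(10 + 1) + 5·10^5 + 5·10^4 + 5·10^3 + 5·10^2 + 5·10 + 2 = 100000555552 —(−1)→ 100000555551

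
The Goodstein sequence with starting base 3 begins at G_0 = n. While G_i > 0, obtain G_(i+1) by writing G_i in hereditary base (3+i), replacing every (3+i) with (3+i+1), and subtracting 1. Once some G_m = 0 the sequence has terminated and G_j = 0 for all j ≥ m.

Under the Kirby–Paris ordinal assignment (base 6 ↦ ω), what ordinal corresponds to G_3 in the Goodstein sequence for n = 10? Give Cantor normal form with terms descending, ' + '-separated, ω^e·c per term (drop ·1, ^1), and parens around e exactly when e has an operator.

[0] 10 ≡ 3^2 + 1 (base 3). Lift 4: 17. −1: 16.
[1] 16 ≡ 4^2 (base 4). Lift 5: 25. −1: 24.
[2] 24 ≡ 4·5 + 4 (base 5). Lift 6: 28. −1: 27.
[3] 27 ≡ 4·6 + 3 (base 6). Lift 7: 31. −1: 30.

ω·4 + 3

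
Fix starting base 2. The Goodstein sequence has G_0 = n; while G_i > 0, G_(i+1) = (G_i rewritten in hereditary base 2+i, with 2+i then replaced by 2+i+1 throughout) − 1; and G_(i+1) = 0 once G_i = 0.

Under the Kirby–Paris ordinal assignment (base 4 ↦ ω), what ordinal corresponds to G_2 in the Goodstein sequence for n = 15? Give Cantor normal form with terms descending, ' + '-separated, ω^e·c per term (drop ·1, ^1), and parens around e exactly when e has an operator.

(0) 15|_2 = 2^(2 + 1) + 2^2 + 2 + 1 ↦ 3^(3 + 1) + 3^3 + 3 + 1|_3 = 112 ⇒ 111
(1) 111|_3 = 3^(3 + 1) + 3^3 + 3 ↦ 4^(4 + 1) + 4^4 + 4|_4 = 1284 ⇒ 1283

ω^(ω + 1) + ω^ω + 3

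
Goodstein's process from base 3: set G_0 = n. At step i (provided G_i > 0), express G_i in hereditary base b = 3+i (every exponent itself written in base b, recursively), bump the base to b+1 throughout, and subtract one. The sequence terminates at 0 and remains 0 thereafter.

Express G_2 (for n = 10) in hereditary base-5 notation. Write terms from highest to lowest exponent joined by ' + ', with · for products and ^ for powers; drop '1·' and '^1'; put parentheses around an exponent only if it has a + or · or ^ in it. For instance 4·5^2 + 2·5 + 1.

4·5 + 4

[0] 10 ≡ 3^2 + 1 (base 3). Lift 4: 17. −1: 16.
[1] 16 ≡ 4^2 (base 4). Lift 5: 25. −1: 24.
[2] 24 ≡ 4·5 + 4 (base 5). Lift 6: 28. −1: 27.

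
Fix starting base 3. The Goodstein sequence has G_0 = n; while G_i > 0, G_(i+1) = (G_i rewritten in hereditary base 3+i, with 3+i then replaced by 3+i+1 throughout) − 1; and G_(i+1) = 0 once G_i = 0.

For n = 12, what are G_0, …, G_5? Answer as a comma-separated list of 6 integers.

12, 19, 27, 37, 49, 63

step 0: 12 = 3^2 + 3; sub 4 for 3: 4^2 + 4; = 20; G_1 = 20−1 = 19
step 1: 19 = 4^2 + 3; sub 5 for 4: 5^2 + 3; = 28; G_2 = 28−1 = 27
step 2: 27 = 5^2 + 2; sub 6 for 5: 6^2 + 2; = 38; G_3 = 38−1 = 37
step 3: 37 = 6^2 + 1; sub 7 for 6: 7^2 + 1; = 50; G_4 = 50−1 = 49
step 4: 49 = 7^2; sub 8 for 7: 8^2; = 64; G_5 = 64−1 = 63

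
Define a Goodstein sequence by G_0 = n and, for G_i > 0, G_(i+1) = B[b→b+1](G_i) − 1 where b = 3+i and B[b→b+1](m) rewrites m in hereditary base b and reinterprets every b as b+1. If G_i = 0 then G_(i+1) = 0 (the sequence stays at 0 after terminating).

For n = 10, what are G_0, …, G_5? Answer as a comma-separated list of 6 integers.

[0] 10 ≡ 3^2 + 1 (base 3). Lift 4: 17. −1: 16.
[1] 16 ≡ 4^2 (base 4). Lift 5: 25. −1: 24.
[2] 24 ≡ 4·5 + 4 (base 5). Lift 6: 28. −1: 27.
[3] 27 ≡ 4·6 + 3 (base 6). Lift 7: 31. −1: 30.
[4] 30 ≡ 4·7 + 2 (base 7). Lift 8: 34. −1: 33.

10, 16, 24, 27, 30, 33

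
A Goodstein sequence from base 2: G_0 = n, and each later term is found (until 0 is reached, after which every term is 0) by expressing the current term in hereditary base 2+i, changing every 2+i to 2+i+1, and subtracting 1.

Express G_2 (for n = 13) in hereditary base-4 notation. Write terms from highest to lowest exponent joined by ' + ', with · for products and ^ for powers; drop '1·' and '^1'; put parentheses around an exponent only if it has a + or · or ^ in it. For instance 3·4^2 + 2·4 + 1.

step 0: 13 = 2^(2 + 1) + 2^2 + 1; sub 3 for 2: 3^(3 + 1) + 3^3 + 1; = 109; G_1 = 109−1 = 108
step 1: 108 = 3^(3 + 1) + 3^3; sub 4 for 3: 4^(4 + 1) + 4^4; = 1280; G_2 = 1280−1 = 1279
step 2: 1279 = 4^(4 + 1) + 3·4^3 + 3·4^2 + 3·4 + 3; sub 5 for 4: 5^(5 + 1) + 3·5^3 + 3·5^2 + 3·5 + 3; = 16093; G_3 = 16093−1 = 16092

4^(4 + 1) + 3·4^3 + 3·4^2 + 3·4 + 3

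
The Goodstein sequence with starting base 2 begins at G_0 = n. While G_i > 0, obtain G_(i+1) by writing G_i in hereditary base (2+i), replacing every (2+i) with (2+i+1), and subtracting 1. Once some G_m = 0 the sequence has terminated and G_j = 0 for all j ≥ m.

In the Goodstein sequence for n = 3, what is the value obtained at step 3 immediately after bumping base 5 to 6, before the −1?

i=0: 3 = 2 + 1 (b=2); 2→3: 3 + 1 = 4; 4−1 = 3
i=1: 3 = 3 (b=3); 3→4: 4 = 4; 4−1 = 3
i=2: 3 = 3 (b=4); 4→5: 3 = 3; 3−1 = 2

2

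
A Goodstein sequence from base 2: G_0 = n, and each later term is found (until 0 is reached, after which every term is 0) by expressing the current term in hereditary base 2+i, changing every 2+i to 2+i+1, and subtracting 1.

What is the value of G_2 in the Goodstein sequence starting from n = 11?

1027

i=0: 11 = 2^(2 + 1) + 2 + 1 (b=2); 2→3: 3^(3 + 1) + 3 + 1 = 85; 85−1 = 84
i=1: 84 = 3^(3 + 1) + 3 (b=3); 3→4: 4^(4 + 1) + 4 = 1028; 1028−1 = 1027
i=2: 1027 = 4^(4 + 1) + 3 (b=4); 4→5: 5^(5 + 1) + 3 = 15628; 15628−1 = 15627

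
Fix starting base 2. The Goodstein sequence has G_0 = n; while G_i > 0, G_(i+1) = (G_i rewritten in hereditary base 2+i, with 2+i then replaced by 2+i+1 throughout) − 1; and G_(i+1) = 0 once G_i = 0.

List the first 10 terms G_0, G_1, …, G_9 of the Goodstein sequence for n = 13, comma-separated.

13, 108, 1279, 16092, 280711, 5765998, 134219479, 3486786855, 100000003325, 3138428381103

step 0: 13 = 2^(2 + 1) + 2^2 + 1; sub 3 for 2: 3^(3 + 1) + 3^3 + 1; = 109; G_1 = 109−1 = 108
step 1: 108 = 3^(3 + 1) + 3^3; sub 4 for 3: 4^(4 + 1) + 4^4; = 1280; G_2 = 1280−1 = 1279
step 2: 1279 = 4^(4 + 1) + 3·4^3 + 3·4^2 + 3·4 + 3; sub 5 for 4: 5^(5 + 1) + 3·5^3 + 3·5^2 + 3·5 + 3; = 16093; G_3 = 16093−1 = 16092
step 3: 16092 = 5^(5 + 1) + 3·5^3 + 3·5^2 + 3·5 + 2; sub 6 for 5: 6^(6 + 1) + 3·6^3 + 3·6^2 + 3·6 + 2; = 280712; G_4 = 280712−1 = 280711
step 4: 280711 = 6^(6 + 1) + 3·6^3 + 3·6^2 + 3·6 + 1; sub 7 for 6: 7^(7 + 1) + 3·7^3 + 3·7^2 + 3·7 + 1; = 5765999; G_5 = 5765999−1 = 5765998
step 5: 5765998 = 7^(7 + 1) + 3·7^3 + 3·7^2 + 3·7; sub 8 for 7: 8^(8 + 1) + 3·8^3 + 3·8^2 + 3·8; = 134219480; G_6 = 134219480−1 = 134219479
step 6: 134219479 = 8^(8 + 1) + 3·8^3 + 3·8^2 + 2·8 + 7; sub 9 for 8: 9^(9 + 1) + 3·9^3 + 3·9^2 + 2·9 + 7; = 3486786856; G_7 = 3486786856−1 = 3486786855
step 7: 3486786855 = 9^(9 + 1) + 3·9^3 + 3·9^2 + 2·9 + 6; sub 10 for 9: 10^(10 + 1) + 3·10^3 + 3·10^2 + 2·10 + 6; = 100000003326; G_8 = 100000003326−1 = 100000003325
step 8: 100000003325 = 10^(10 + 1) + 3·10^3 + 3·10^2 + 2·10 + 5; sub 11 for 10: 11^(11 + 1) + 3·11^3 + 3·11^2 + 2·11 + 5; = 3138428381104; G_9 = 3138428381104−1 = 3138428381103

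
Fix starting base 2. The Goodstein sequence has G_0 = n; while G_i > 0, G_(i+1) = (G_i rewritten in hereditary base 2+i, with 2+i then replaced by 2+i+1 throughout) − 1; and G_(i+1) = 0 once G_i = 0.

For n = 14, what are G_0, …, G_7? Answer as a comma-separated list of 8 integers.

base 2: 14 = 2^(2 + 1) + 2^2 + 2; at 3: 3^(3 + 1) + 3^3 + 3 = 111; next = 110
base 3: 110 = 3^(3 + 1) + 3^3 + 2; at 4: 4^(4 + 1) + 4^4 + 2 = 1282; next = 1281
base 4: 1281 = 4^(4 + 1) + 4^4 + 1; at 5: 5^(5 + 1) + 5^5 + 1 = 18751; next = 18750
base 5: 18750 = 5^(5 + 1) + 5^5; at 6: 6^(6 + 1) + 6^6 = 326592; next = 326591
base 6: 326591 = 6^(6 + 1) + 5·6^5 + 5·6^4 + 5·6^3 + 5·6^2 + 5·6 + 5; at 7: 7^(7 + 1) + 5·7^5 + 5·7^4 + 5·7^3 + 5·7^2 + 5·7 + 5 = 5862841; next = 5862840
base 7: 5862840 = 7^(7 + 1) + 5·7^5 + 5·7^4 + 5·7^3 + 5·7^2 + 5·7 + 4; at 8: 8^(8 + 1) + 5·8^5 + 5·8^4 + 5·8^3 + 5·8^2 + 5·8 + 4 = 134404972; next = 134404971
base 8: 134404971 = 8^(8 + 1) + 5·8^5 + 5·8^4 + 5·8^3 + 5·8^2 + 5·8 + 3; at 9: 9^(9 + 1) + 5·9^5 + 5·9^4 + 5·9^3 + 5·9^2 + 5·9 + 3 = 3487116549; next = 3487116548

14, 110, 1281, 18750, 326591, 5862840, 134404971, 3487116548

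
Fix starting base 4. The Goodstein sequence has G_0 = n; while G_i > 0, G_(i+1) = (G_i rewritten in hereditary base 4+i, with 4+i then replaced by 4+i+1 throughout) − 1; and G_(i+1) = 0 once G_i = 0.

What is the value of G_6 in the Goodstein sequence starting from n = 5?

[0] 5 ≡ 4 + 1 (base 4). Lift 5: 6. −1: 5.
[1] 5 ≡ 5 (base 5). Lift 6: 6. −1: 5.
[2] 5 ≡ 5 (base 6). Lift 7: 5. −1: 4.
[3] 4 ≡ 4 (base 7). Lift 8: 4. −1: 3.
[4] 3 ≡ 3 (base 8). Lift 9: 3. −1: 2.
[5] 2 ≡ 2 (base 9). Lift 10: 2. −1: 1.
[6] 1 ≡ 1 (base 10). Lift 11: 1. −1: 0.

1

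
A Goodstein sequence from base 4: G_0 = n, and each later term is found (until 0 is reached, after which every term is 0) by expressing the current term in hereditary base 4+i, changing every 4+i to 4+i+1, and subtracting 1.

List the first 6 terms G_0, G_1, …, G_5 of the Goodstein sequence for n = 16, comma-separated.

G_0=16  [base 4] 4^2  →[4↦5]→  5^2 = 25  −1 ⇒ G_1=24
G_1=24  [base 5] 4·5 + 4  →[5↦6]→  4·6 + 4 = 28  −1 ⇒ G_2=27
G_2=27  [base 6] 4·6 + 3  →[6↦7]→  4·7 + 3 = 31  −1 ⇒ G_3=30
G_3=30  [base 7] 4·7 + 2  →[7↦8]→  4·8 + 2 = 34  −1 ⇒ G_4=33
G_4=33  [base 8] 4·8 + 1  →[8↦9]→  4·9 + 1 = 37  −1 ⇒ G_5=36

16, 24, 27, 30, 33, 36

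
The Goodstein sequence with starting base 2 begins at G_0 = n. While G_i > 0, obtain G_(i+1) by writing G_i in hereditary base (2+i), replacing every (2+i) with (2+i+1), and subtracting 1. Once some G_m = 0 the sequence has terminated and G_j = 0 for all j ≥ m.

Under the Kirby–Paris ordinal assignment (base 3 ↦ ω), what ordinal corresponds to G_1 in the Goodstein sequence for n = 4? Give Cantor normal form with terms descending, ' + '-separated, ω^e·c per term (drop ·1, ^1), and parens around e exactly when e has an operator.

ω^2·2 + ω·2 + 2

[0] 4 ≡ 2^2 (base 2). Lift 3: 27. −1: 26.
[1] 26 ≡ 2·3^2 + 2·3 + 2 (base 3). Lift 4: 42. −1: 41.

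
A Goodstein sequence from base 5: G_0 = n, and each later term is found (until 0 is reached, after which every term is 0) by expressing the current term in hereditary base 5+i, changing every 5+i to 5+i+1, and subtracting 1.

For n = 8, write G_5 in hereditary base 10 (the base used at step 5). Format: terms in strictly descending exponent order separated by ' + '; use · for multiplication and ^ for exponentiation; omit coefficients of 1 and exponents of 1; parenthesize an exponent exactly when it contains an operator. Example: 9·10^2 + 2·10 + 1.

8 —HB5→ 5 + 3 —bump→ 6 + 3 = 9 —(−1)→ 8
8 —HB6→ 6 + 2 —bump→ 7 + 2 = 9 —(−1)→ 8
8 —HB7→ 7 + 1 —bump→ 8 + 1 = 9 —(−1)→ 8
8 —HB8→ 8 —bump→ 9 = 9 —(−1)→ 8
8 —HB9→ 8 —bump→ 8 = 8 —(−1)→ 7
7 —HB10→ 7 —bump→ 7 = 7 —(−1)→ 6

7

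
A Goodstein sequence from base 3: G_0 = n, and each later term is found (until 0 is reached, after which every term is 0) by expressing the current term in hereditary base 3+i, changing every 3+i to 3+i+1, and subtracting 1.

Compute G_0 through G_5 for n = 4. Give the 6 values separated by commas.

4, 4, 4, 3, 2, 1

4 —HB3→ 3 + 1 —bump→ 4 + 1 = 5 —(−1)→ 4
4 —HB4→ 4 —bump→ 5 = 5 —(−1)→ 4
4 —HB5→ 4 —bump→ 4 = 4 —(−1)→ 3
3 —HB6→ 3 —bump→ 3 = 3 —(−1)→ 2
2 —HB7→ 2 —bump→ 2 = 2 —(−1)→ 1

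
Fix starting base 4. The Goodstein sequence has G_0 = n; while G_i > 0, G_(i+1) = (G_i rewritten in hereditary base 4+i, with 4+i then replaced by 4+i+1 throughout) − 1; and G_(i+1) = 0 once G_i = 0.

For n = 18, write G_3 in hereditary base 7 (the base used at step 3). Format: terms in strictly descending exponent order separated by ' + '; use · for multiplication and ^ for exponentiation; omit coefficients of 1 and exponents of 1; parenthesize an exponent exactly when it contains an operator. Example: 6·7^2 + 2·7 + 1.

6·7 + 6

G_0 = 18. HB_4(18) = 4^2 + 2. Bump = 27. G_1 = 26.
G_1 = 26. HB_5(26) = 5^2 + 1. Bump = 37. G_2 = 36.
G_2 = 36. HB_6(36) = 6^2. Bump = 49. G_3 = 48.
G_3 = 48. HB_7(48) = 6·7 + 6. Bump = 54. G_4 = 53.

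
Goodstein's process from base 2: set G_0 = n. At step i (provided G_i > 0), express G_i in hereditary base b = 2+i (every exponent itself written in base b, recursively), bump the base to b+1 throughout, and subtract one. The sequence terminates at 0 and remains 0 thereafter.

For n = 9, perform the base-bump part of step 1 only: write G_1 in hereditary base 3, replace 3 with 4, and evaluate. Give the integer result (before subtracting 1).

9 —HB2→ 2^(2 + 1) + 1 —bump→ 3^(3 + 1) + 1 = 82 —(−1)→ 81
81 —HB3→ 3^(3 + 1) —bump→ 4^(4 + 1) = 1024 —(−1)→ 1023

1024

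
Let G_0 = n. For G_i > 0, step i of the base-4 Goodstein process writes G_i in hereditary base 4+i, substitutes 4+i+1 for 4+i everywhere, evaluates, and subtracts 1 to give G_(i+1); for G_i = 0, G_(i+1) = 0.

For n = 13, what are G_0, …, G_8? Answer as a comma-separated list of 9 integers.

13, 15, 17, 18, 19, 20, 21, 22, 23

[0] 13 ≡ 3·4 + 1 (base 4). Lift 5: 16. −1: 15.
[1] 15 ≡ 3·5 (base 5). Lift 6: 18. −1: 17.
[2] 17 ≡ 2·6 + 5 (base 6). Lift 7: 19. −1: 18.
[3] 18 ≡ 2·7 + 4 (base 7). Lift 8: 20. −1: 19.
[4] 19 ≡ 2·8 + 3 (base 8). Lift 9: 21. −1: 20.
[5] 20 ≡ 2·9 + 2 (base 9). Lift 10: 22. −1: 21.
[6] 21 ≡ 2·10 + 1 (base 10). Lift 11: 23. −1: 22.
[7] 22 ≡ 2·11 (base 11). Lift 12: 24. −1: 23.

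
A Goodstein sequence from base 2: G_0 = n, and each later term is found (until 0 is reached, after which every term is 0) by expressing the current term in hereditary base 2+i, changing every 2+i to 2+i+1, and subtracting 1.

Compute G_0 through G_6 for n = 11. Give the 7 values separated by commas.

base 2: 11 = 2^(2 + 1) + 2 + 1; at 3: 3^(3 + 1) + 3 + 1 = 85; next = 84
base 3: 84 = 3^(3 + 1) + 3; at 4: 4^(4 + 1) + 4 = 1028; next = 1027
base 4: 1027 = 4^(4 + 1) + 3; at 5: 5^(5 + 1) + 3 = 15628; next = 15627
base 5: 15627 = 5^(5 + 1) + 2; at 6: 6^(6 + 1) + 2 = 279938; next = 279937
base 6: 279937 = 6^(6 + 1) + 1; at 7: 7^(7 + 1) + 1 = 5764802; next = 5764801
base 7: 5764801 = 7^(7 + 1); at 8: 8^(8 + 1) = 134217728; next = 134217727

11, 84, 1027, 15627, 279937, 5764801, 134217727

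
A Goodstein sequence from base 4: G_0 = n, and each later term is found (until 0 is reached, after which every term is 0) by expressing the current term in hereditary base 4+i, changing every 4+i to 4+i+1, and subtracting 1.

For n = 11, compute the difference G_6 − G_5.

0

G_0 = 11. HB_4(11) = 2·4 + 3. Bump = 13. G_1 = 12.
G_1 = 12. HB_5(12) = 2·5 + 2. Bump = 14. G_2 = 13.
G_2 = 13. HB_6(13) = 2·6 + 1. Bump = 15. G_3 = 14.
G_3 = 14. HB_7(14) = 2·7. Bump = 16. G_4 = 15.
G_4 = 15. HB_8(15) = 8 + 7. Bump = 16. G_5 = 15.
G_5 = 15. HB_9(15) = 9 + 6. Bump = 16. G_6 = 15.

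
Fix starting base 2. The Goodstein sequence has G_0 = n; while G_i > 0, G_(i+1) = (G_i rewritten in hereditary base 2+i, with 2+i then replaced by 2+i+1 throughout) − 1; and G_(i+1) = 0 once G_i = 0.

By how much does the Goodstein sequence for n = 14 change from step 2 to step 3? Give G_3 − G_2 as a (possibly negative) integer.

base 2: 14 = 2^(2 + 1) + 2^2 + 2; at 3: 3^(3 + 1) + 3^3 + 3 = 111; next = 110
base 3: 110 = 3^(3 + 1) + 3^3 + 2; at 4: 4^(4 + 1) + 4^4 + 2 = 1282; next = 1281
base 4: 1281 = 4^(4 + 1) + 4^4 + 1; at 5: 5^(5 + 1) + 5^5 + 1 = 18751; next = 18750

17469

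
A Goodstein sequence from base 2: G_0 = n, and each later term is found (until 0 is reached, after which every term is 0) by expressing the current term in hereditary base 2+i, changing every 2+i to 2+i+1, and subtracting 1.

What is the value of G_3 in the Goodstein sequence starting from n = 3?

3 —HB2→ 2 + 1 —bump→ 3 + 1 = 4 —(−1)→ 3
3 —HB3→ 3 —bump→ 4 = 4 —(−1)→ 3
3 —HB4→ 3 —bump→ 3 = 3 —(−1)→ 2
2 —HB5→ 2 —bump→ 2 = 2 —(−1)→ 1

2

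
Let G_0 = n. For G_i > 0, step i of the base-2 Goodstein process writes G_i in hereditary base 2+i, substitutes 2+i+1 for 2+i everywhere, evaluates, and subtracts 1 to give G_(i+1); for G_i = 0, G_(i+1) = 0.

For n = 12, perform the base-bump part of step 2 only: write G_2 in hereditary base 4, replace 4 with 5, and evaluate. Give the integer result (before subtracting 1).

[0] 12 ≡ 2^(2 + 1) + 2^2 (base 2). Lift 3: 108. −1: 107.
[1] 107 ≡ 3^(3 + 1) + 2·3^2 + 2·3 + 2 (base 3). Lift 4: 1066. −1: 1065.

15686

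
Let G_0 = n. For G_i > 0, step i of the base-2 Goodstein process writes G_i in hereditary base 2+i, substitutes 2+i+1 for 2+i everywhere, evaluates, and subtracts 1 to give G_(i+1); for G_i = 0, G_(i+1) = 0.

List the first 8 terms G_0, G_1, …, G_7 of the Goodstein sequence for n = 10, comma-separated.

10, 83, 1025, 15625, 279935, 4215754, 84073323, 1937434592

10 —HB2→ 2^(2 + 1) + 2 —bump→ 3^(3 + 1) + 3 = 84 —(−1)→ 83
83 —HB3→ 3^(3 + 1) + 2 —bump→ 4^(4 + 1) + 2 = 1026 —(−1)→ 1025
1025 —HB4→ 4^(4 + 1) + 1 —bump→ 5^(5 + 1) + 1 = 15626 —(−1)→ 15625
15625 —HB5→ 5^(5 + 1) —bump→ 6^(6 + 1) = 279936 —(−1)→ 279935
279935 —HB6→ 5·6^6 + 5·6^5 + 5·6^4 + 5·6^3 + 5·6^2 + 5·6 + 5 —bump→ 5·7^7 + 5·7^5 + 5·7^4 + 5·7^3 + 5·7^2 + 5·7 + 5 = 4215755 —(−1)→ 4215754
4215754 —HB7→ 5·7^7 + 5·7^5 + 5·7^4 + 5·7^3 + 5·7^2 + 5·7 + 4 —bump→ 5·8^8 + 5·8^5 + 5·8^4 + 5·8^3 + 5·8^2 + 5·8 + 4 = 84073324 —(−1)→ 84073323
84073323 —HB8→ 5·8^8 + 5·8^5 + 5·8^4 + 5·8^3 + 5·8^2 + 5·8 + 3 —bump→ 5·9^9 + 5·9^5 + 5·9^4 + 5·9^3 + 5·9^2 + 5·9 + 3 = 1937434593 —(−1)→ 1937434592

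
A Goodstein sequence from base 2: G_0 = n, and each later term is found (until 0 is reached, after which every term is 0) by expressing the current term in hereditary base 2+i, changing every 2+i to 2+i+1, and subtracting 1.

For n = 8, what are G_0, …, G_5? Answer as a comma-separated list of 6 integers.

8, 80, 553, 6310, 93395, 1647195

G_0 = 8. HB_2(8) = 2^(2 + 1). Bump = 81. G_1 = 80.
G_1 = 80. HB_3(80) = 2·3^3 + 2·3^2 + 2·3 + 2. Bump = 554. G_2 = 553.
G_2 = 553. HB_4(553) = 2·4^4 + 2·4^2 + 2·4 + 1. Bump = 6311. G_3 = 6310.
G_3 = 6310. HB_5(6310) = 2·5^5 + 2·5^2 + 2·5. Bump = 93396. G_4 = 93395.
G_4 = 93395. HB_6(93395) = 2·6^6 + 2·6^2 + 6 + 5. Bump = 1647196. G_5 = 1647195.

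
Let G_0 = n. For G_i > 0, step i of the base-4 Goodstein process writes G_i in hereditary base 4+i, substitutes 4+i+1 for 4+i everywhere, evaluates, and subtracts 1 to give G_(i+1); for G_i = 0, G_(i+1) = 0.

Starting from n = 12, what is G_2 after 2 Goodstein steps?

15

12 —HB4→ 3·4 —bump→ 3·5 = 15 —(−1)→ 14
14 —HB5→ 2·5 + 4 —bump→ 2·6 + 4 = 16 —(−1)→ 15
15 —HB6→ 2·6 + 3 —bump→ 2·7 + 3 = 17 —(−1)→ 16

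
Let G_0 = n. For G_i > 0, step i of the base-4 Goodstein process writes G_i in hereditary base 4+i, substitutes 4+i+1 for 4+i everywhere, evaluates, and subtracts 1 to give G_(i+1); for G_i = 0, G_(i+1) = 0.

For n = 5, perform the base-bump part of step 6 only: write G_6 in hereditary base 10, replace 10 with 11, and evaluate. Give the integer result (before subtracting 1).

i=0: 5 = 4 + 1 (b=4); 4→5: 5 + 1 = 6; 6−1 = 5
i=1: 5 = 5 (b=5); 5→6: 6 = 6; 6−1 = 5
i=2: 5 = 5 (b=6); 6→7: 5 = 5; 5−1 = 4
i=3: 4 = 4 (b=7); 7→8: 4 = 4; 4−1 = 3
i=4: 3 = 3 (b=8); 8→9: 3 = 3; 3−1 = 2
i=5: 2 = 2 (b=9); 9→10: 2 = 2; 2−1 = 1
i=6: 1 = 1 (b=10); 10→11: 1 = 1; 1−1 = 0

1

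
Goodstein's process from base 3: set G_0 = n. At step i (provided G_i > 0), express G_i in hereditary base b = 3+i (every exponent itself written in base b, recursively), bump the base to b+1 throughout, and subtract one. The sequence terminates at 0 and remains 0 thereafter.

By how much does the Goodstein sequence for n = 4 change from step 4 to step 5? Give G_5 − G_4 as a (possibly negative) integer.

step 0: 4 = 3 + 1; sub 4 for 3: 4 + 1; = 5; G_1 = 5−1 = 4
step 1: 4 = 4; sub 5 for 4: 5; = 5; G_2 = 5−1 = 4
step 2: 4 = 4; sub 6 for 5: 4; = 4; G_3 = 4−1 = 3
step 3: 3 = 3; sub 7 for 6: 3; = 3; G_4 = 3−1 = 2
step 4: 2 = 2; sub 8 for 7: 2; = 2; G_5 = 2−1 = 1

-1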